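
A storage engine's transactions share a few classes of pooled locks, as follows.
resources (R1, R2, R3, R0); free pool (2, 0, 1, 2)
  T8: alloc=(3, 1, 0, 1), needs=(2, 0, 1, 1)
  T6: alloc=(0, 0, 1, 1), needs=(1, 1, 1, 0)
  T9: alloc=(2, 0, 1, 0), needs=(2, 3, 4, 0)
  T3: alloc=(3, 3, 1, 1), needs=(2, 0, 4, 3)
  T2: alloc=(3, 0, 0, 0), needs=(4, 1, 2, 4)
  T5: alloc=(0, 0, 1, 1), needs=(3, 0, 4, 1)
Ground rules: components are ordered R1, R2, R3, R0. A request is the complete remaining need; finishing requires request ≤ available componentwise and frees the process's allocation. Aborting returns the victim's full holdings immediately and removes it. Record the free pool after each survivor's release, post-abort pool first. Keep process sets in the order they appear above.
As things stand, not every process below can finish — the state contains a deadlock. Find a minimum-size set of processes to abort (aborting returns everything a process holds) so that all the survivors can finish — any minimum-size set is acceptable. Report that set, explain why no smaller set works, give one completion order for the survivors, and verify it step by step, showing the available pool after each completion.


Abort T9 and T5.
Key observation: T3 was stuck for good until T9 and T5 gave back (2, 0, 2, 1); in the order shown it finishes at step 4.
Minimality, checking each single-abort alternative: T8 alone leaves T9 blocked (short on R2 and R3); T6 alone leaves T9 blocked (short on R2 and R3); T9 alone leaves T3 blocked (short on R3); T3 alone leaves T9 blocked (short on R3); T2 alone leaves T9 blocked (short on R2 and R3); T5 alone leaves T9 blocked (short on R2 and R3).
The survivors complete as T8, T2, T6, T3. Step-by-step check (starting from the post-abort pool):
  pool = (4, 0, 3, 3)
  T8 needs (2, 0, 1, 1) <= (4, 0, 3, 3) -> finishes; pool += (3, 1, 0, 1) = (7, 1, 3, 4)
  T2 needs (4, 1, 2, 4) <= (7, 1, 3, 4) -> finishes; pool += (3, 0, 0, 0) = (10, 1, 3, 4)
  T6 needs (1, 1, 1, 0) <= (10, 1, 3, 4) -> finishes; pool += (0, 0, 1, 1) = (10, 1, 4, 5)
  T3 needs (2, 0, 4, 3) <= (10, 1, 4, 5) -> finishes; pool += (3, 3, 1, 1) = (13, 4, 5, 6)


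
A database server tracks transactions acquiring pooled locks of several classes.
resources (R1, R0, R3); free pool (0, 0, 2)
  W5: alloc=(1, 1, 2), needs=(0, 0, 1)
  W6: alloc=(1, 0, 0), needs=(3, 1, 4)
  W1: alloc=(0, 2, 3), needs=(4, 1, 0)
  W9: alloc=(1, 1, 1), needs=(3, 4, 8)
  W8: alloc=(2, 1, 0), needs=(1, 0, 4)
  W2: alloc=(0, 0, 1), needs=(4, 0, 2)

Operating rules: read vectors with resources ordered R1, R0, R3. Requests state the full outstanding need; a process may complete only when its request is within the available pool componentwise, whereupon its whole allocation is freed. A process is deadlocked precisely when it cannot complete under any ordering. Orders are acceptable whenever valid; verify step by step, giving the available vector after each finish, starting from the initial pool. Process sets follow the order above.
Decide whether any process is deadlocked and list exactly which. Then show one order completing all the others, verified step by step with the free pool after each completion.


Nothing here is deadlocked.
Key observation: there is always a runnable process — W5 first — so the state unwinds completely.
A valid finishing order for the others: W5, W8, W6, W1, W2, W9. Verifying each step:
  pool = (0, 0, 2)
  run W5 (needs (0, 0, 1), free (0, 0, 2)); after release of (1, 1, 2) the pool is (1, 1, 4)
  run W8 (needs (1, 0, 4), free (1, 1, 4)); after release of (2, 1, 0) the pool is (3, 2, 4)
  run W6 (needs (3, 1, 4), free (3, 2, 4)); after release of (1, 0, 0) the pool is (4, 2, 4)
  run W1 (needs (4, 1, 0), free (4, 2, 4)); after release of (0, 2, 3) the pool is (4, 4, 7)
  run W2 (needs (4, 0, 2), free (4, 4, 7)); after release of (0, 0, 1) the pool is (4, 4, 8)
  run W9 (needs (3, 4, 8), free (4, 4, 8)); after release of (1, 1, 1) the pool is (5, 5, 9)


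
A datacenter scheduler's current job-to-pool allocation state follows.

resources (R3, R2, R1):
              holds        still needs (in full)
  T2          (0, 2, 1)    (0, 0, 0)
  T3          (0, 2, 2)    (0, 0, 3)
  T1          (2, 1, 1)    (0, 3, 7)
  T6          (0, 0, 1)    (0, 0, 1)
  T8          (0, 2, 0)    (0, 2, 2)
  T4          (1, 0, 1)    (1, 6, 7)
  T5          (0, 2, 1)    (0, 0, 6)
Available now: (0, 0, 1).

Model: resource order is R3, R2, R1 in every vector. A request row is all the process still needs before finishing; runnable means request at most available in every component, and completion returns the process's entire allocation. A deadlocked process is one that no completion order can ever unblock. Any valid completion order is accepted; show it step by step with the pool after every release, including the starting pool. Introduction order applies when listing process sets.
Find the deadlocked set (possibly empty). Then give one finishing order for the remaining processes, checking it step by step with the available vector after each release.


Deadlocked: T1, T4 and T5.
Key observation: T6, T2, T8, T3 can finish, but then (0, 6, 5) is all there is, and the blocked group's R1 demands exceed it.
One completion order for the rest: T6, T2, T8, T3. Step-by-step check:
  pool = (0, 0, 1)
  T6 needs (0, 0, 1) <= (0, 0, 1) -> finishes; pool += (0, 0, 1) = (0, 0, 2)
  T2 needs (0, 0, 0) <= (0, 0, 2) -> finishes; pool += (0, 2, 1) = (0, 2, 3)
  T8 needs (0, 2, 2) <= (0, 2, 3) -> finishes; pool += (0, 2, 0) = (0, 4, 3)
  T3 needs (0, 0, 3) <= (0, 4, 3) -> finishes; pool += (0, 2, 2) = (0, 6, 5)
None of the blocked processes ever fits:
  T1 still needs (0, 3, 7) but only (0, 6, 5) is free — short on R1
  T4 still needs (1, 6, 7) but only (0, 6, 5) is free — short on R3 and R1
  T5 still needs (0, 0, 6) but only (0, 6, 5) is free — short on R1


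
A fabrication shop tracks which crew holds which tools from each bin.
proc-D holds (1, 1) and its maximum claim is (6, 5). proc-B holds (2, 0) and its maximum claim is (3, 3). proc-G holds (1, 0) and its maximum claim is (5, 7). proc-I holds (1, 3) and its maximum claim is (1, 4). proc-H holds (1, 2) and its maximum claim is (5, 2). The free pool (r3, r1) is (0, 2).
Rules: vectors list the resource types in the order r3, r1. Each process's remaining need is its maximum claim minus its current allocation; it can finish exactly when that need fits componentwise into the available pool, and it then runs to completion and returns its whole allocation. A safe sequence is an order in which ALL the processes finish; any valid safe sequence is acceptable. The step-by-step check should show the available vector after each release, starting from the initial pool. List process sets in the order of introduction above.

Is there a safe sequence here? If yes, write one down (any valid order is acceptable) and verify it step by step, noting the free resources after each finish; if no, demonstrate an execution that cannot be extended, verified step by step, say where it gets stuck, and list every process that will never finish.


The state is UNSAFE.
Key observation: the wall is r3: completing proc-I, proc-B brings the pool only to (3, 5), and all the rest need more.
A maximal execution: proc-I, proc-B — then nothing else fits. Check, step by step:
  pool = (0, 2)
  proc-I needs (0, 1) <= (0, 2) -> finishes; pool += (1, 3) = (1, 5)
  proc-B needs (1, 3) <= (1, 5) -> finishes; pool += (2, 0) = (3, 5)
  blocked: proc-D wants (5, 4), pool (3, 5) — not enough r3
  blocked: proc-G wants (4, 7), pool (3, 5) — not enough r3 and r1
  blocked: proc-H wants (4, 0), pool (3, 5) — not enough r3
Processes that can never finish: proc-D, proc-G and proc-H.


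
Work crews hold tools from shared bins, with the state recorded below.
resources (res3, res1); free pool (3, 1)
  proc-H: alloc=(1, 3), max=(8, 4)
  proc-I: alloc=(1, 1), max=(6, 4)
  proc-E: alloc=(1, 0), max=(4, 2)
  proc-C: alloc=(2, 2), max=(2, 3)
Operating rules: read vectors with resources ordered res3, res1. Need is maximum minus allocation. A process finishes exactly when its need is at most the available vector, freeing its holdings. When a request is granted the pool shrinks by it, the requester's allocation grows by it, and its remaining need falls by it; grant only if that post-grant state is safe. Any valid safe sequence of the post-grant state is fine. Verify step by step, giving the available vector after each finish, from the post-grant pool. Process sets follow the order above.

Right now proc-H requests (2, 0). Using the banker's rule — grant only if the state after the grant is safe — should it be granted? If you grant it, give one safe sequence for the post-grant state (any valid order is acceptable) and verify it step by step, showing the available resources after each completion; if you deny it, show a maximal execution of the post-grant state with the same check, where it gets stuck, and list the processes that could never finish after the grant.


DENY: after the grant no complete ordering would exist.
Key observation: even finishing proc-C, proc-E leaves just (4, 3) free — too little res3 for any of the remaining processes.
After a pretend grant, a maximal execution: proc-C, proc-E — then nothing else fits. Walking it through:
  pool = (1, 1)
  run proc-C (needs (0, 1), free (1, 1)); after release of (2, 2) the pool is (3, 3)
  run proc-E (needs (3, 2), free (3, 3)); after release of (1, 0) the pool is (4, 3)
  proc-H still needs (5, 1) but only (4, 3) is free — short on res3
  proc-I still needs (5, 3) but only (4, 3) is free — short on res3
Post-grant, the permanently blocked set is proc-H and proc-I.


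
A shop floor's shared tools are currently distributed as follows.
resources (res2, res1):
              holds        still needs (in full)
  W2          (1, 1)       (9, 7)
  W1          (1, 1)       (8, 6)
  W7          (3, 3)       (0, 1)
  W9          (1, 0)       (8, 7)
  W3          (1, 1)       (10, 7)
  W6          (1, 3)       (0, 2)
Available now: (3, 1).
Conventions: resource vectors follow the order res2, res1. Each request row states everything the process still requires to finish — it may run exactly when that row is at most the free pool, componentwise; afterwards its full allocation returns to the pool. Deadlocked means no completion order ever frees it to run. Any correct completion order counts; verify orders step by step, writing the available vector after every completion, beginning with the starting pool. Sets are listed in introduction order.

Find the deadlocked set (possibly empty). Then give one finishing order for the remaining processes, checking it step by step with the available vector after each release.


Deadlocked: W2, W1, W9 and W3.
Key observation: W7, W6 can finish, but then (7, 7) is all there is, and the blocked group's res2 demands exceed it.
One completion order for the rest: W7, W6. Verifying each step:
  pool = (3, 1)
  W7 needs (0, 1) <= (3, 1) -> finishes; pool += (3, 3) = (6, 4)
  W6 needs (0, 2) <= (6, 4) -> finishes; pool += (1, 3) = (7, 7)
The blocked processes can never fit:
  blocked: W2 wants (9, 7), pool (7, 7) — not enough res2
  blocked: W1 wants (8, 6), pool (7, 7) — not enough res2
  blocked: W9 wants (8, 7), pool (7, 7) — not enough res2
  blocked: W3 wants (10, 7), pool (7, 7) — not enough res2


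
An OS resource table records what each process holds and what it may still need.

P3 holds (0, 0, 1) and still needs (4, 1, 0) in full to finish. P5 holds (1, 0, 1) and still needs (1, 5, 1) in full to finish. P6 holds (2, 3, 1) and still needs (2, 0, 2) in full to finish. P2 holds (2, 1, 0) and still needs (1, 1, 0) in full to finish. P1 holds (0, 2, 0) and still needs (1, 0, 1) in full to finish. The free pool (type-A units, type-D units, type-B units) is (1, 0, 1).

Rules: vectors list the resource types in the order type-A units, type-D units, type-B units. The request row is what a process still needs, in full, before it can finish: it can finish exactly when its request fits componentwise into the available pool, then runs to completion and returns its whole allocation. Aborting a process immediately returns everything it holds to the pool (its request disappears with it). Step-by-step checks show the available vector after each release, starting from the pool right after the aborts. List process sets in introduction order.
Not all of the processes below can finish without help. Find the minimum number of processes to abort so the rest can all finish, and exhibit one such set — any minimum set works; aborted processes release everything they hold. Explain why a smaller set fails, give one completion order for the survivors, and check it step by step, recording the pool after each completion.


Minimum abort set: P3.
Key observation: aborting P3 returns (0, 0, 1), and P6 — hopeless before — runs at step 3 with the returned capacity in the pool.
Why nothing smaller works: aborting no one leaves the state deadlocked as given.
The survivors complete as P1, P2, P6, P5. Verifying each step (starting from the post-abort pool):
  pool = (1, 0, 2)
  P1 needs (1, 0, 1) <= (1, 0, 2) -> finishes; pool += (0, 2, 0) = (1, 2, 2)
  P2 needs (1, 1, 0) <= (1, 2, 2) -> finishes; pool += (2, 1, 0) = (3, 3, 2)
  P6 needs (2, 0, 2) <= (3, 3, 2) -> finishes; pool += (2, 3, 1) = (5, 6, 3)
  P5 needs (1, 5, 1) <= (5, 6, 3) -> finishes; pool += (1, 0, 1) = (6, 6, 4)


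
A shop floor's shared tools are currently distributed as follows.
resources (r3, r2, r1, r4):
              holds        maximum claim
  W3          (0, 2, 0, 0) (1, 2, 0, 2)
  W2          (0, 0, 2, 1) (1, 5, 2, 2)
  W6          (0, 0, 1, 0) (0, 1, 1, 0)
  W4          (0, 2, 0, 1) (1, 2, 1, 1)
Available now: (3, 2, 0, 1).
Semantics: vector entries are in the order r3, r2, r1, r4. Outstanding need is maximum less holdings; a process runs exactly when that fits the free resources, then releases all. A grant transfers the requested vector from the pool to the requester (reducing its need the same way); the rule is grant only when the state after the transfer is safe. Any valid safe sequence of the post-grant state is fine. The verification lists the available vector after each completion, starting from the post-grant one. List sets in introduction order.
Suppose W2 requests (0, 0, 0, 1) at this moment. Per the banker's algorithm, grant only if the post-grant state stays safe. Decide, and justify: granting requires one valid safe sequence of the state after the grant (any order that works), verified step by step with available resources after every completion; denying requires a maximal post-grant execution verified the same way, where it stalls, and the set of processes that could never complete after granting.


DENY — the pretend-granted state is unsafe.
Key observation: after W6, W4 the pool peaks at (3, 4, 1, 1), and each blocked process is short somewhere: W3 on r4; W2 on r2.
Pretend the grant happened; the run W6, W4 goes as far as possible. Check, step by step:
  pool = (3, 2, 0, 0)
  W6 needs (0, 1, 0, 0) <= (3, 2, 0, 0) -> finishes; pool += (0, 0, 1, 0) = (3, 2, 1, 0)
  W4 needs (1, 0, 1, 0) <= (3, 2, 1, 0) -> finishes; pool += (0, 2, 0, 1) = (3, 4, 1, 1)
  W3 still needs (1, 0, 0, 2) but only (3, 4, 1, 1) is free — short on r4
  W2 still needs (1, 5, 0, 0) but only (3, 4, 1, 1) is free — short on r2
Processes that could never finish after the grant: W3 and W2.


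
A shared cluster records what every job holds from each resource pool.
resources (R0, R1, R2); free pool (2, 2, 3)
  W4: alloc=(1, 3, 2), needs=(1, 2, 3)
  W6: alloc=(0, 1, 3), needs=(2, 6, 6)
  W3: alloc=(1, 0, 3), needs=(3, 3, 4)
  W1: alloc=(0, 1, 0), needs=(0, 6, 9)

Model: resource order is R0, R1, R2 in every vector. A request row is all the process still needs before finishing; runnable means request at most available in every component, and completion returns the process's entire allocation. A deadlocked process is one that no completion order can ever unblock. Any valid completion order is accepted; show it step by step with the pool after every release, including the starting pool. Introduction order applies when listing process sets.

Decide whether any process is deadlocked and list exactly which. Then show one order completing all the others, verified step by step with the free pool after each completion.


The deadlocked set is W6 and W1.
Key observation: W4, W3 can finish, but then (4, 5, 8) is all there is, and the blocked group's R1 demands exceed it.
A valid finishing order for the others: W4, W3. Verifying each step:
  pool = (2, 2, 3)
  run W4 (needs (1, 2, 3), free (2, 2, 3)); after release of (1, 3, 2) the pool is (3, 5, 5)
  run W3 (needs (3, 3, 4), free (3, 5, 5)); after release of (1, 0, 3) the pool is (4, 5, 8)
The stuck group stays short no matter what:
  W6 cannot run: need (2, 6, 6) vs free (4, 5, 8) (insufficient R1)
  W1 cannot run: need (0, 6, 9) vs free (4, 5, 8) (insufficient R1 and R2)


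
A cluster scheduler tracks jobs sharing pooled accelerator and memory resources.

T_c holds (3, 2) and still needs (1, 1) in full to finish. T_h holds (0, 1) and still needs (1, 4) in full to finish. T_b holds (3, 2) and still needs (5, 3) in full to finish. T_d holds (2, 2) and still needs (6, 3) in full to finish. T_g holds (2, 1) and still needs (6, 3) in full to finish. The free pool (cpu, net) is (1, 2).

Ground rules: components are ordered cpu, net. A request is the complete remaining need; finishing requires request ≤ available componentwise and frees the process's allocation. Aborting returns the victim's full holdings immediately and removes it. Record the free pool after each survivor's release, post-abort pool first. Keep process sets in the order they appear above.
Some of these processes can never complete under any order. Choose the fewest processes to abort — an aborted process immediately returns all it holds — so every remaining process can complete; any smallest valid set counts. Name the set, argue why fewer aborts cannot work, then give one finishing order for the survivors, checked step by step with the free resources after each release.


The answer: abort T_b.
Key observation: the returned (3, 2) from T_b is what brings T_g — unrunnable before, under any order — into play at step 3.
No smaller set exists: with zero aborts the deadlock remains.
Survivors finish in the order: T_h, T_c, T_g, T_d. Verifying each step (pool after the aborts first):
  pool = (4, 4)
  T_h needs (1, 4) <= (4, 4) -> finishes; pool += (0, 1) = (4, 5)
  T_c needs (1, 1) <= (4, 5) -> finishes; pool += (3, 2) = (7, 7)
  T_g needs (6, 3) <= (7, 7) -> finishes; pool += (2, 1) = (9, 8)
  T_d needs (6, 3) <= (9, 8) -> finishes; pool += (2, 2) = (11, 10)


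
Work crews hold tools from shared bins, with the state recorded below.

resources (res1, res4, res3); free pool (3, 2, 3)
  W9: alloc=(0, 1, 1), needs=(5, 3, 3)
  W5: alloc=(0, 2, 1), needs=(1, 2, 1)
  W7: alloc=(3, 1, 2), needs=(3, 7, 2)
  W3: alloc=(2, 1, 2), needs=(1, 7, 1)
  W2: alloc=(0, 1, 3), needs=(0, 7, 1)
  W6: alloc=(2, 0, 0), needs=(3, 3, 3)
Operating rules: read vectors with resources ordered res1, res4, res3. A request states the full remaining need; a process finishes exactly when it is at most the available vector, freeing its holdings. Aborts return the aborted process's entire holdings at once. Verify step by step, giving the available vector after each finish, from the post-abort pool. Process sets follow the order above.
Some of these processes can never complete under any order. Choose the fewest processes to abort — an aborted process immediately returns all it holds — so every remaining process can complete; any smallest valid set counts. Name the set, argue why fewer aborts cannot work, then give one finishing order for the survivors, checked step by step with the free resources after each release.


Minimum abort set: W3 and W2.
Key observation: W7 was stuck for good until W3 and W2 gave back (2, 2, 5); in the order shown it finishes at step 4.
Why nothing smaller works — every single abort fails: W9 alone leaves W7 blocked (short on res4); W5 alone leaves W7 blocked (short on res4); W7 alone leaves W3 blocked (short on res4); W3 alone leaves W7 blocked (short on res4); W2 alone leaves W7 blocked (short on res4); W6 alone leaves W7 blocked (short on res4).
One survivor order: W5, W9, W6, W7. Verifying each step (post-abort pool first):
  pool = (5, 4, 8)
  W5: need (1, 2, 1) fits (5, 4, 8); releases (0, 2, 1), pool now (5, 6, 9)
  W9: need (5, 3, 3) fits (5, 6, 9); releases (0, 1, 1), pool now (5, 7, 10)
  W6: need (3, 3, 3) fits (5, 7, 10); releases (2, 0, 0), pool now (7, 7, 10)
  W7: need (3, 7, 2) fits (7, 7, 10); releases (3, 1, 2), pool now (10, 8, 12)


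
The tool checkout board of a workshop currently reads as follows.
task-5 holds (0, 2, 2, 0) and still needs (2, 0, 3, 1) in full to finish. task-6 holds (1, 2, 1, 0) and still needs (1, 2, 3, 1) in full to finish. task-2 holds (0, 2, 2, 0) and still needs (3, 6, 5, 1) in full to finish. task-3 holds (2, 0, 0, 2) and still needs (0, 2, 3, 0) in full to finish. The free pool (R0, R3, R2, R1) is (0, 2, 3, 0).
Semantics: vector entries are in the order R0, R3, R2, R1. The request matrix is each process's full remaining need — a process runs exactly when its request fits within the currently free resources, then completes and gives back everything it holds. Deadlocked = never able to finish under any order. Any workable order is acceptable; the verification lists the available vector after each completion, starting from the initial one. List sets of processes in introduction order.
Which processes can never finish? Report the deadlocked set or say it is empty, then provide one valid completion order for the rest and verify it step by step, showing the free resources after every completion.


The deadlocked set is empty.
Key observation: task-3 fits the free pool immediately, and its release cascades until everyone finishes.
A valid finishing order for the others: task-3, task-5, task-6, task-2. Walking it through:
  pool = (0, 2, 3, 0)
  run task-3 (needs (0, 2, 3, 0), free (0, 2, 3, 0)); after release of (2, 0, 0, 2) the pool is (2, 2, 3, 2)
  run task-5 (needs (2, 0, 3, 1), free (2, 2, 3, 2)); after release of (0, 2, 2, 0) the pool is (2, 4, 5, 2)
  run task-6 (needs (1, 2, 3, 1), free (2, 4, 5, 2)); after release of (1, 2, 1, 0) the pool is (3, 6, 6, 2)
  run task-2 (needs (3, 6, 5, 1), free (3, 6, 6, 2)); after release of (0, 2, 2, 0) the pool is (3, 8, 8, 2)


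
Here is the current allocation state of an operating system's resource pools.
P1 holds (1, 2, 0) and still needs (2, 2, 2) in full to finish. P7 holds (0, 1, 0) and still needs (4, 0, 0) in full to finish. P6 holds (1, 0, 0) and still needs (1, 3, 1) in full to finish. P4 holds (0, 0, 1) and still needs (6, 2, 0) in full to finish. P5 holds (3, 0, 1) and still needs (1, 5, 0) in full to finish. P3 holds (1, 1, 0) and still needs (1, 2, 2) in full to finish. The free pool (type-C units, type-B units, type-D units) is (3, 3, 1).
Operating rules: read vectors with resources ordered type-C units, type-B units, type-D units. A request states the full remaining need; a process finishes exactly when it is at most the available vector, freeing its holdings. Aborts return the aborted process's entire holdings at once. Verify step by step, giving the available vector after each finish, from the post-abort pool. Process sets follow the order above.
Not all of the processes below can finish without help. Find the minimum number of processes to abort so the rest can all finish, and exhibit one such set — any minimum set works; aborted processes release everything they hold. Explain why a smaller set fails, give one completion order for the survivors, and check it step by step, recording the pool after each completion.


The answer: abort P4.
Key observation: the deadlocked P3 becomes finishable only because P4 released (0, 0, 1); it completes at step 1 below.
Minimality: the empty abort set fails — the state is deadlocked as it stands.
One survivor order: P3, P6, P1, P5, P7. Step-by-step check (post-abort pool first):
  pool = (3, 3, 2)
  P3 needs (1, 2, 2) <= (3, 3, 2) -> finishes; pool += (1, 1, 0) = (4, 4, 2)
  P6 needs (1, 3, 1) <= (4, 4, 2) -> finishes; pool += (1, 0, 0) = (5, 4, 2)
  P1 needs (2, 2, 2) <= (5, 4, 2) -> finishes; pool += (1, 2, 0) = (6, 6, 2)
  P5 needs (1, 5, 0) <= (6, 6, 2) -> finishes; pool += (3, 0, 1) = (9, 6, 3)
  P7 needs (4, 0, 0) <= (9, 6, 3) -> finishes; pool += (0, 1, 0) = (9, 7, 3)


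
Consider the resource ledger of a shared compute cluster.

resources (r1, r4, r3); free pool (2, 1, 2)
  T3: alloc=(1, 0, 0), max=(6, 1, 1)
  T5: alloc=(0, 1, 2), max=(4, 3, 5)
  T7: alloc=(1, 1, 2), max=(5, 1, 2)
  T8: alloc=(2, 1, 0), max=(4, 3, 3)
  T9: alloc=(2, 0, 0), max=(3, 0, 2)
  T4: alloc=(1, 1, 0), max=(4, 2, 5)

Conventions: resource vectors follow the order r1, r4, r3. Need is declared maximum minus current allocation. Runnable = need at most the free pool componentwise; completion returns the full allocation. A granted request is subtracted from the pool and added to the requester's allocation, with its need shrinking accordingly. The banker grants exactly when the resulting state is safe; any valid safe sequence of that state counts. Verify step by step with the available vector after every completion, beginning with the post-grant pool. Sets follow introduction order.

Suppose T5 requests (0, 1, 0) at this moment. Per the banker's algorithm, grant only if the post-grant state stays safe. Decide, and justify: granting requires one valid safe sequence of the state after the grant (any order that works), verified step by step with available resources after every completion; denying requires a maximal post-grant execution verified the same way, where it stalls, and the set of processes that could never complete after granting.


GRANT: granting preserves safety; a valid post-grant sequence is T9, T7, T5, T4, T8, T3.
Key observation: with (2, 0, 2) left after the transfer, T9 can run at once — the state stays safe.
Verifying the post-grant state step by step:
  pool = (2, 0, 2)
  run T9 (needs (1, 0, 2), free (2, 0, 2)); after release of (2, 0, 0) the pool is (4, 0, 2)
  run T7 (needs (4, 0, 0), free (4, 0, 2)); after release of (1, 1, 2) the pool is (5, 1, 4)
  run T5 (needs (4, 1, 3), free (5, 1, 4)); after release of (0, 2, 2) the pool is (5, 3, 6)
  run T4 (needs (3, 1, 5), free (5, 3, 6)); after release of (1, 1, 0) the pool is (6, 4, 6)
  run T8 (needs (2, 2, 3), free (6, 4, 6)); after release of (2, 1, 0) the pool is (8, 5, 6)
  run T3 (needs (5, 1, 1), free (8, 5, 6)); after release of (1, 0, 0) the pool is (9, 5, 6)


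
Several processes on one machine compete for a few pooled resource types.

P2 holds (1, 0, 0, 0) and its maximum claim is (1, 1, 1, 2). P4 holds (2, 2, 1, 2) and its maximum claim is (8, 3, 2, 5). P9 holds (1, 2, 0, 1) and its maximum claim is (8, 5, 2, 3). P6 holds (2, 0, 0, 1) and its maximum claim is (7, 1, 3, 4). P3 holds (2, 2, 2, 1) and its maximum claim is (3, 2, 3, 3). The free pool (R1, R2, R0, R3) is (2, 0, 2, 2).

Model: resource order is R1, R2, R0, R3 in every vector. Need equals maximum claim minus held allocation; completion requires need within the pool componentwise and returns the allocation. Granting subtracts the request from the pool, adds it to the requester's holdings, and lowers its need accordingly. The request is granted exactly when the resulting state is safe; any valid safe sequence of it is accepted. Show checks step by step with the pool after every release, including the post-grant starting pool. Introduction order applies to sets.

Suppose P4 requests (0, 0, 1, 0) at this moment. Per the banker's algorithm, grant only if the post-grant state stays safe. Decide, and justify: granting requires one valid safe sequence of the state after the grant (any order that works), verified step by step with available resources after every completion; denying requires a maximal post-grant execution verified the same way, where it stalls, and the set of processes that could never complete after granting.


GRANT — the state after the grant stays safe, e.g. via P3, P2, P6, P4, P9.
Key observation: the transfer keeps a workable pool ((2, 0, 1, 2)); P3 starts the safe sequence.
Verifying the post-grant state step by step:
  pool = (2, 0, 1, 2)
  run P3 (needs (1, 0, 1, 2), free (2, 0, 1, 2)); after release of (2, 2, 2, 1) the pool is (4, 2, 3, 3)
  run P2 (needs (0, 1, 1, 2), free (4, 2, 3, 3)); after release of (1, 0, 0, 0) the pool is (5, 2, 3, 3)
  run P6 (needs (5, 1, 3, 3), free (5, 2, 3, 3)); after release of (2, 0, 0, 1) the pool is (7, 2, 3, 4)
  run P4 (needs (6, 1, 0, 3), free (7, 2, 3, 4)); after release of (2, 2, 2, 2) the pool is (9, 4, 5, 6)
  run P9 (needs (7, 3, 2, 2), free (9, 4, 5, 6)); after release of (1, 2, 0, 1) the pool is (10, 6, 5, 7)


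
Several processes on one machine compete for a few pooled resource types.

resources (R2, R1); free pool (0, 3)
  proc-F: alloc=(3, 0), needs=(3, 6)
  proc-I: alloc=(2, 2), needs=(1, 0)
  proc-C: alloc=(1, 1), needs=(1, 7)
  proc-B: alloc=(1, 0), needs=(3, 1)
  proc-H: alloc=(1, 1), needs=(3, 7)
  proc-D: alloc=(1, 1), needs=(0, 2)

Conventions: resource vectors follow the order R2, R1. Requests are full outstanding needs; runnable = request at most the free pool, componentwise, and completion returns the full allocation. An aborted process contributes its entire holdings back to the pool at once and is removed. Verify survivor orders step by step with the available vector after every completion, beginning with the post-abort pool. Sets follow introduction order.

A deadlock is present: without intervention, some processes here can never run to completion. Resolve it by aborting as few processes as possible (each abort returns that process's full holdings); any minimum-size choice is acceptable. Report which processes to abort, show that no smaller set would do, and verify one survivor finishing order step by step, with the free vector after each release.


The answer: abort proc-H.
Key observation: no ordering could ever have run proc-C before the abort of proc-H; with (1, 1) back in the pool it fits at step 5.
Why nothing smaller works: aborting no one leaves the state deadlocked as given.
One survivor order: proc-I, proc-F, proc-D, proc-B, proc-C. Walking it through (post-abort pool first):
  pool = (1, 4)
  proc-I: need (1, 0) fits (1, 4); releases (2, 2), pool now (3, 6)
  proc-F: need (3, 6) fits (3, 6); releases (3, 0), pool now (6, 6)
  proc-D: need (0, 2) fits (6, 6); releases (1, 1), pool now (7, 7)
  proc-B: need (3, 1) fits (7, 7); releases (1, 0), pool now (8, 7)
  proc-C: need (1, 7) fits (8, 7); releases (1, 1), pool now (9, 8)


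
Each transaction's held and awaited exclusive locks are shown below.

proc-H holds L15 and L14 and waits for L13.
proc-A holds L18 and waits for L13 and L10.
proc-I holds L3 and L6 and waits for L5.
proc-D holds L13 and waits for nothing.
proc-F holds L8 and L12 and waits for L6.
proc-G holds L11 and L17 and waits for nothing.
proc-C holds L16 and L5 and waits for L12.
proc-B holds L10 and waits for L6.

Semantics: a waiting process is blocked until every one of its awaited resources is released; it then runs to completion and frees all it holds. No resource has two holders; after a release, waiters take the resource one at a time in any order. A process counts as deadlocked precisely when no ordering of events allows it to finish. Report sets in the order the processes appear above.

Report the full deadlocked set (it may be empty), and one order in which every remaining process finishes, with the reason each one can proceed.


Deadlocked: proc-A, proc-I, proc-F, proc-C and proc-B.
Key observation: the wait chain closes on itself along proc-I -> proc-C -> proc-F -> proc-I; proc-A and proc-B wait into the deadlock from upstream.
The rest can finish in the order proc-D, proc-G, proc-H.
Verifying each step:
  run proc-D (it waits on nothing); releases L13
  run proc-G (it waits on nothing); releases L11 and L17
  proc-H: everything it awaited (L13) is free; runs, freeing L15 and L14


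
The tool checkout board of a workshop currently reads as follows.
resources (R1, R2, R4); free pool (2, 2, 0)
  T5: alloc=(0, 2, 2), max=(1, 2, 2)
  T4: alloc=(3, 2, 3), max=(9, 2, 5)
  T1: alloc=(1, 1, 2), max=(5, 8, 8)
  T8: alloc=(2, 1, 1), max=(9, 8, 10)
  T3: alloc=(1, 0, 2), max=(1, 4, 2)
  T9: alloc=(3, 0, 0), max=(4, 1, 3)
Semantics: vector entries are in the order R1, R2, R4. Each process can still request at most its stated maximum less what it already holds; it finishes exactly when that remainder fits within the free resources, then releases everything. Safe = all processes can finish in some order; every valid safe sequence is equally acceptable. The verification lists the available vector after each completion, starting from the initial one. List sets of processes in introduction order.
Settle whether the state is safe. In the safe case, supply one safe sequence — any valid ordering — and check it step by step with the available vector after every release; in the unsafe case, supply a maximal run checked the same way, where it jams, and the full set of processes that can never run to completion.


UNSAFE.
Key observation: after T5, T3, T9, T4 complete, (9, 6, 7) is the best the pool ever gets, yet each leftover process wants more R2.
The run T5, T3, T9, T4 cannot be extended any further. Walking it through:
  pool = (2, 2, 0)
  T5: need (1, 0, 0) fits (2, 2, 0); releases (0, 2, 2), pool now (2, 4, 2)
  T3: need (0, 4, 0) fits (2, 4, 2); releases (1, 0, 2), pool now (3, 4, 4)
  T9: need (1, 1, 3) fits (3, 4, 4); releases (3, 0, 0), pool now (6, 4, 4)
  T4: need (6, 0, 2) fits (6, 4, 4); releases (3, 2, 3), pool now (9, 6, 7)
  blocked: T1 wants (4, 7, 6), pool (9, 6, 7) — not enough R2
  blocked: T8 wants (7, 7, 9), pool (9, 6, 7) — not enough R2 and R4
Processes that can never finish: T1 and T8.


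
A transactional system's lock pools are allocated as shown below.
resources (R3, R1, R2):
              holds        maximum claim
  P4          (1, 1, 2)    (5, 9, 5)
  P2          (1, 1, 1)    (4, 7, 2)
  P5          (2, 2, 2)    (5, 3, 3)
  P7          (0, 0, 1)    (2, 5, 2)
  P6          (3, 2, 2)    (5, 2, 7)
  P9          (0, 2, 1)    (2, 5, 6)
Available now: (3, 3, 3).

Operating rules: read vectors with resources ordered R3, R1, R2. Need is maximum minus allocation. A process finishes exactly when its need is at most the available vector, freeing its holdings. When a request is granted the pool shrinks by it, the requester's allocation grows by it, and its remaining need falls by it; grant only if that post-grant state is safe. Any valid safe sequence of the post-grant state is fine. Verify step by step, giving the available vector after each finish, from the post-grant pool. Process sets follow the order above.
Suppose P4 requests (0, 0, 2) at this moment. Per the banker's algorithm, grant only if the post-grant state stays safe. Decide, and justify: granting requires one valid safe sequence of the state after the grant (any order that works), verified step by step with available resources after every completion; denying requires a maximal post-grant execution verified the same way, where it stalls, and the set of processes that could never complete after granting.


DENY. Granting would leave the state unsafe.
Key observation: after P5, P7 the pool peaks at (5, 5, 4), and each blocked process is short somewhere: P4 on R1; P2 on R1; P6 on R2; P9 on R2.
Pretend the grant happened; the run P5, P7 goes as far as possible. Check, step by step:
  pool = (3, 3, 1)
  P5 needs (3, 1, 1) <= (3, 3, 1) -> finishes; pool += (2, 2, 2) = (5, 5, 3)
  P7 needs (2, 5, 1) <= (5, 5, 3) -> finishes; pool += (0, 0, 1) = (5, 5, 4)
  blocked: P4 wants (4, 8, 1), pool (5, 5, 4) — not enough R1
  blocked: P2 wants (3, 6, 1), pool (5, 5, 4) — not enough R1
  blocked: P6 wants (2, 0, 5), pool (5, 5, 4) — not enough R2
  blocked: P9 wants (2, 3, 5), pool (5, 5, 4) — not enough R2
Processes that could never finish after the grant: P4, P2, P6 and P9.


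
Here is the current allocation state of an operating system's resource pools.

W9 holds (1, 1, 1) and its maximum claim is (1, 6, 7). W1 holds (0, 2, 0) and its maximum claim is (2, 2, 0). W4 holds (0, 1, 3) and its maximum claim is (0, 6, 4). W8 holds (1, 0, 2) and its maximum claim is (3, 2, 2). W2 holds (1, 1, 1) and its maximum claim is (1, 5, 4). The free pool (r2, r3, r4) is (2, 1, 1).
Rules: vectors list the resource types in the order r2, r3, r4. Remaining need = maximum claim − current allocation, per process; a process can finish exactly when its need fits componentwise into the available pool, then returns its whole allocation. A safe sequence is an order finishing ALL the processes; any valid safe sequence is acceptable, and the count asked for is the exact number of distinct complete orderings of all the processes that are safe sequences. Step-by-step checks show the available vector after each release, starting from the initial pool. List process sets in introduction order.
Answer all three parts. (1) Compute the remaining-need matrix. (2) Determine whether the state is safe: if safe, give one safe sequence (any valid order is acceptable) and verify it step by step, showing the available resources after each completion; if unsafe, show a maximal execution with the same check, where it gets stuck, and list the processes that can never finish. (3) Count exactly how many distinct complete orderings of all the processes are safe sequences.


(1) Outstanding need per process (order r2, r3, r4):
  W9: (0, 5, 6)
  W1: (2, 0, 0)
  W4: (0, 5, 1)
  W8: (2, 2, 0)
  W2: (0, 4, 3)
(2) UNSAFE.
Key observation: even finishing W1, W8 leaves just (3, 3, 3) free — too little r3 for any of the remaining processes.
A maximal execution: W1, W8 — then nothing else fits. Step-by-step check:
  pool = (2, 1, 1)
  W1: need (2, 0, 0) fits (2, 1, 1); releases (0, 2, 0), pool now (2, 3, 1)
  W8: need (2, 2, 0) fits (2, 3, 1); releases (1, 0, 2), pool now (3, 3, 3)
  W9 cannot run: need (0, 5, 6) vs free (3, 3, 3) (insufficient r3 and r4)
  W4 cannot run: need (0, 5, 1) vs free (3, 3, 3) (insufficient r3)
  W2 cannot run: need (0, 4, 3) vs free (3, 3, 3) (insufficient r3)
Never able to finish: W9, W4 and W2.
(3) Exactly 0 of the possible complete orderings are safe sequences.


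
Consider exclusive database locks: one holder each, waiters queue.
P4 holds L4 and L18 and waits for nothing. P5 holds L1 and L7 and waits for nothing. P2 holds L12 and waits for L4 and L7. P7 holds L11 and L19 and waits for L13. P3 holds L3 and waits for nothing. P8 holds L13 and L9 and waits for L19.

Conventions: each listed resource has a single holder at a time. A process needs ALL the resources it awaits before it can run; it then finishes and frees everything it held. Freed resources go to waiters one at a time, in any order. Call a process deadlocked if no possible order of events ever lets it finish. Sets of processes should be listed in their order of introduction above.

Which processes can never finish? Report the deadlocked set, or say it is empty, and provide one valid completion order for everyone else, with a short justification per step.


Deadlocked set: P7 and P8.
Key observation: the waits loop around P7 -> P8 -> P7 with no way out; no other process is dragged down with it.
A valid finishing order for the others: P5, P4, P2, P3.
Step-by-step check:
  run P5 (it waits on nothing); releases L1 and L7
  run P4 (it waits on nothing); releases L4 and L18
  P2: everything it awaited (L4 and L7) is free; runs, freeing L12
  run P3 (it waits on nothing); releases L3


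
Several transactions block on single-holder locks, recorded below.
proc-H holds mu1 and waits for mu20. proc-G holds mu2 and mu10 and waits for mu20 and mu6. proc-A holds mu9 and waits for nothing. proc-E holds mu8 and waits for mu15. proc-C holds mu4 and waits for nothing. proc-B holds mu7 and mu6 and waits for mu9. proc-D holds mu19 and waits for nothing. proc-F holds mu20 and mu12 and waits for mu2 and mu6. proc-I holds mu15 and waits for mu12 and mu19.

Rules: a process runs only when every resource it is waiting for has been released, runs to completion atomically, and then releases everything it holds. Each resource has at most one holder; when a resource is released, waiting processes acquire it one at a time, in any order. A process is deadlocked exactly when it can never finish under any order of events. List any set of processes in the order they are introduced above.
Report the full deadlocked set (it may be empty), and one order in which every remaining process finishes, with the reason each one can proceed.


Deadlocked set: proc-H, proc-G, proc-E, proc-F and proc-I.
Key observation: the cycle proc-F -> proc-G -> proc-F can never break — each member waits on the next; proc-H, proc-E and proc-I wait into the deadlock from upstream.
One completion order for the rest: proc-A, proc-C, proc-D, proc-B.
Verifying each step:
  proc-A waits on nothing -> runs at once and releases mu9
  proc-C waits on nothing -> runs at once and releases mu4
  proc-D waits on nothing -> runs at once and releases mu19
  run proc-B (all its waits — mu9 — are resolved); releases mu7 and mu6
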